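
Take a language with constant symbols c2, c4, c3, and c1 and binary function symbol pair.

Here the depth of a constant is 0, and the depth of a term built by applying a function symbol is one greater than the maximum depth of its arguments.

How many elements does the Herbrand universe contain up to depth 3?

Write N_k for the number of ground terms of depth ≤ k. A term of depth ≤ k is either a constant or a function symbol applied to arguments of depth ≤ k−1, so N_k = 4 + N_{k-1}^2.
N_0 = 4
N_1 = 4 + 4^2 = 20
N_2 = 4 + 20^2 = 404
N_3 = 4 + 404^2 = 163220

163220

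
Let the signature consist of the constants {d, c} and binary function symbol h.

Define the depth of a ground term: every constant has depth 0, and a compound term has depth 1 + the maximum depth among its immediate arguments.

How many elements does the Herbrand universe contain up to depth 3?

If N_k denotes the number of depth-≤k ground terms, the 2 constants give N_0 = 2, and each function symbol of arity r contributes N_{k-1}^r new terms at level k: N_k = 2 + N_{k-1}^2.
N_0 = 2
N_1 = 2 + 2^2 = 6
N_2 = 2 + 6^2 = 38
N_3 = 2 + 38^2 = 1446

1446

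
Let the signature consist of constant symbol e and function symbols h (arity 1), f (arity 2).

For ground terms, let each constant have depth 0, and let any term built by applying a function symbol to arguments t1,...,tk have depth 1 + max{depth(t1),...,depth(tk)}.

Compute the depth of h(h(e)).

2

depth(h(e)) = 1 + depth(e) = 1 + 0 = 1
depth(h(h(e))) = 1 + depth(h(e)) = 1 + 1 = 2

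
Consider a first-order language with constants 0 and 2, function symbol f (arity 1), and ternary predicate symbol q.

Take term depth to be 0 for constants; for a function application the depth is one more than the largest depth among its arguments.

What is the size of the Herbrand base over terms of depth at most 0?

8

First count ground terms of depth ≤ 0.
Count level by level. With function symbols f/1, the terms of depth ≤ k are the 2 constants together with each function applied to depth-≤(k−1) tuples, so N_k = 2 + N_{k-1}.
N_0 = 2
So |H| = 2.
Ground atoms are formed by filling each argument slot of a predicate with a term from H, so an r-ary predicate gives |H|^r atoms:
  q: 2^3 = 8
Total ground atoms: 8.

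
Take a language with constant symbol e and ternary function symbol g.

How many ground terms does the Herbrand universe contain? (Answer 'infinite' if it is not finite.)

The signature has at least one function symbol (g, arity 3) and at least one constant (e).
Iterating g gives infinitely many distinct ground terms: e, g(e, e, e), g(g(e, e, e), g(e, e, e), g(e, e, e)), ...
So the Herbrand universe is infinite.

infinite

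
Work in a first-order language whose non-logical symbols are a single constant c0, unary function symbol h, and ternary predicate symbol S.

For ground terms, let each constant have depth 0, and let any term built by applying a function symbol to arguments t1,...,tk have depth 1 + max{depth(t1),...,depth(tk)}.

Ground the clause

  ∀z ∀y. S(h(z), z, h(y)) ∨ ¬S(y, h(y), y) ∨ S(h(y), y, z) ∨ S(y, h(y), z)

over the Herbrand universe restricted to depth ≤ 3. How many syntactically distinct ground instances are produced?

Ground terms of depth ≤ 3:
  Count level by level. With function symbols h/1, the terms of depth ≤ k are the 1 constant together with each function applied to depth-≤(k−1) tuples, so N_k = 1 + N_{k-1}.
  N_0 = 1
  N_1 = 1 + 1 = 2
  N_2 = 1 + 2 = 3
  N_3 = 1 + 3 = 4
  Explicitly: c0, h(c0), h(h(c0)), h(h(h(c0))).
So there are 4 ground terms available for substitution.
There are 2 variables to instantiate (z, y), each occurring in at least one literal, so different choices give different ground instances.
Number of ground instances = 4^2 = 16.

16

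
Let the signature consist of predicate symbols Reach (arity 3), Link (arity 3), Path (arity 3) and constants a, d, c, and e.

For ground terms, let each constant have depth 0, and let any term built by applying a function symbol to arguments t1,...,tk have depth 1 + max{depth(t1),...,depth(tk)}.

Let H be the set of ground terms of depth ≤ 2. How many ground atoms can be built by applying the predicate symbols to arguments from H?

First count ground terms of depth ≤ 2.
With no function symbols every ground term is a constant, so there are exactly 4 ground terms at every depth bound.
N_0 = 4
N_1 = 4
N_2 = 4
So |H| = 4.
Ground atoms are formed by filling each argument slot of a predicate with a term from H, so an r-ary predicate gives |H|^r atoms:
  Reach: 4^3 = 64;  Link: 4^3 = 64;  Path: 4^3 = 64
Total ground atoms: 64 + 64 + 64 = 192.

192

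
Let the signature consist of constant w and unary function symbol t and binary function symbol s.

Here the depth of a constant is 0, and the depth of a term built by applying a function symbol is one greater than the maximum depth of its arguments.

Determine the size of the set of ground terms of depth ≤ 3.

183

Count level by level. With function symbols t/1, s/2, the terms of depth ≤ k are the 1 constant together with each function applied to depth-≤(k−1) tuples, so N_k = 1 + N_{k-1} + N_{k-1}^2.
N_0 = 1
N_1 = 1 + 1 + 1^2 = 3
N_2 = 1 + 3 + 3^2 = 13
N_3 = 1 + 13 + 13^2 = 183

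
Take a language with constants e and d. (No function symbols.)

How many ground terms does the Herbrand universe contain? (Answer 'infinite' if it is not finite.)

There are no function symbols, so every ground term is one of the 2 constants.
The Herbrand universe is {e, d}, which is finite with 2 elements.

2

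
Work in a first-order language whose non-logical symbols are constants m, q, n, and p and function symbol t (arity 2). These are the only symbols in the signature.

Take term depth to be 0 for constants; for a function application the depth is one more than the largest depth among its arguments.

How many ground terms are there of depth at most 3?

Let N_k count ground terms of depth at most k. Each non-constant term of depth ≤ k is some function symbol applied to depth-≤(k−1) arguments, giving N_k = 4 + N_{k-1}^2.
N_0 = 4
N_1 = 4 + 4^2 = 20
N_2 = 4 + 20^2 = 404
N_3 = 4 + 404^2 = 163220

163220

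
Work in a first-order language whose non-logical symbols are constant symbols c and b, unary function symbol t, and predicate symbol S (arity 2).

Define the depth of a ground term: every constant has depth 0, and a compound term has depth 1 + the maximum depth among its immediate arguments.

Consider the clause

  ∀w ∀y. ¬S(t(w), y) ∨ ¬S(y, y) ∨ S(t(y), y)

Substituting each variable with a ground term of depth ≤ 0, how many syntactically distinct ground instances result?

4

Ground terms of depth ≤ 0:
  If N_k denotes the number of depth-≤k ground terms, the 2 constants give N_0 = 2, and each function symbol of arity r contributes N_{k-1}^r new terms at level k: N_k = 2 + N_{k-1}.
  N_0 = 2
  Explicitly: c, b.
So there are 2 ground terms available for substitution.
Each of w, y ranges independently over the available ground terms, and distinct assignments produce distinct instances.
Number of ground instances = 2^2 = 4.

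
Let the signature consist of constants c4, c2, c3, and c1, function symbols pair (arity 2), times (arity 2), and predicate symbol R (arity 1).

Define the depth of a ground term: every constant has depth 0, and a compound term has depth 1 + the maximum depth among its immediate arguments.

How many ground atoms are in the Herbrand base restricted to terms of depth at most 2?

First count ground terms of depth ≤ 2.
Let N_k = |{terms of depth ≤ k}|. Then N_0 = 4 and N_k = 4 + N_{k-1}^2 + N_{k-1}^2 for k ≥ 1 (one summand per function symbol, arity giving the exponent).
N_0 = 4
N_1 = 4 + 4^2 + 4^2 = 36
N_2 = 4 + 36^2 + 36^2 = 2596
So |H| = 2596.
A ground atom is a predicate applied to a tuple of terms from H, so the count is the sum over predicates of |H|^arity:
  R: 2596
Total ground atoms: 2596.

2596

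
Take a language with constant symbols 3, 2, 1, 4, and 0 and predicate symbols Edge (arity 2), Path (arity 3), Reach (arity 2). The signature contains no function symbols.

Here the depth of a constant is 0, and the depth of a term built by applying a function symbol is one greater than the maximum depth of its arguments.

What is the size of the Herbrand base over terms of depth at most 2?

First count ground terms of depth ≤ 2.
With no function symbols every ground term is a constant, so there are exactly 5 ground terms at every depth bound.
N_0 = 5
N_1 = 5
N_2 = 5
So |H| = 5.
Ground atoms are formed by filling each argument slot of a predicate with a term from H, so an r-ary predicate gives |H|^r atoms:
  Edge: 5^2 = 25;  Path: 5^3 = 125;  Reach: 5^2 = 25
Total ground atoms: 25 + 125 + 25 = 175.

175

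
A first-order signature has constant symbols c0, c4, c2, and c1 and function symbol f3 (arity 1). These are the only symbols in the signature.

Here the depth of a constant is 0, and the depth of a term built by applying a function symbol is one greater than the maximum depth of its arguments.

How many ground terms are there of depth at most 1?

8

Count level by level. With function symbols f3/1, the terms of depth ≤ k are the 4 constants together with each function applied to depth-≤(k−1) tuples, so N_k = 4 + N_{k-1}.
N_0 = 4
N_1 = 4 + 4 = 8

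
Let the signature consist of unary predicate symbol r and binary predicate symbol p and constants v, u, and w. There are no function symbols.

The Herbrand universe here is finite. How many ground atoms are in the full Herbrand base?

With no function symbols, the Herbrand universe is just the 3 constants.
Ground atoms per predicate: r: 3, p: 3^2 = 9.
Herbrand base size = 3 + 9 = 12.

12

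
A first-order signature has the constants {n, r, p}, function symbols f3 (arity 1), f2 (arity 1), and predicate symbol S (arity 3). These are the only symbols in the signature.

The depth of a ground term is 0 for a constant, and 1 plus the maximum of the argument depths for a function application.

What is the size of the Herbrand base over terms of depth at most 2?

First count ground terms of depth ≤ 2.
Let N_k = |{terms of depth ≤ k}|. Then N_0 = 3 and N_k = 3 + N_{k-1} + N_{k-1} for k ≥ 1 (one summand per function symbol, arity giving the exponent).
N_0 = 3
N_1 = 3 + 3 + 3 = 9
N_2 = 3 + 9 + 9 = 21
So |H| = 21.
A ground atom is a predicate applied to a tuple of terms from H, so the count is the sum over predicates of |H|^arity:
  S: 21^3 = 9261
Total ground atoms: 9261.

9261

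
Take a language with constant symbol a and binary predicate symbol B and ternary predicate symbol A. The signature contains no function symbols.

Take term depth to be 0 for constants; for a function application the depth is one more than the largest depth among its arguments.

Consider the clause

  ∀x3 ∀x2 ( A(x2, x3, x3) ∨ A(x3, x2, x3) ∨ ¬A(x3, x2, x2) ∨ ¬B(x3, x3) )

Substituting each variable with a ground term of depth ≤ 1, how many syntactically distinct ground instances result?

Ground terms of depth ≤ 1:
  With no function symbols every ground term is a constant, so there is exactly 1 ground term at every depth bound.
  N_0 = 1
  N_1 = 1
  Explicitly: a.
So there is exactly 1 ground term available for substitution.
There are 2 variables to instantiate (x3, x2), each occurring in at least one literal, so different choices give different ground instances.
Number of ground instances = 1^2 = 1.

1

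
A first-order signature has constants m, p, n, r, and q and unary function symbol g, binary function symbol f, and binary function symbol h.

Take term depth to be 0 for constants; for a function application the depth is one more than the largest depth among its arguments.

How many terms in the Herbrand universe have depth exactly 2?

Write N_k for the number of ground terms of depth ≤ k. A term of depth ≤ k is either a constant or a function symbol applied to arguments of depth ≤ k−1, so N_k = 5 + N_{k-1} + N_{k-1}^2 + N_{k-1}^2.
N_0 = 5
N_1 = 5 + 5 + 5^2 + 5^2 = 60
N_2 = 5 + 60 + 60^2 + 60^2 = 7265
Terms of depth exactly 2: N_2 − N_1 = 7265 − 60 = 7205.

7205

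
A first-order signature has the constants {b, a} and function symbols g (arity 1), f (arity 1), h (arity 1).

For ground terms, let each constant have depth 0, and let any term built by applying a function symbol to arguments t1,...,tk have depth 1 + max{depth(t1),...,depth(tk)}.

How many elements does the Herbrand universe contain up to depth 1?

Count level by level. With function symbols g/1, f/1, h/1, the terms of depth ≤ k are the 2 constants together with each function applied to depth-≤(k−1) tuples, so N_k = 2 + N_{k-1} + N_{k-1} + N_{k-1}.
N_0 = 2
N_1 = 2 + 2 + 2 + 2 = 8

8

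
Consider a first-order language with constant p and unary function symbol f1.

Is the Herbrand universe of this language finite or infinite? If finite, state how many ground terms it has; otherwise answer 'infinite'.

The signature has at least one function symbol (f1, arity 1) and at least one constant (p).
Iterating f1 gives infinitely many distinct ground terms: p, f1(p), f1(f1(p)), ...
So the Herbrand universe is infinite.

infinite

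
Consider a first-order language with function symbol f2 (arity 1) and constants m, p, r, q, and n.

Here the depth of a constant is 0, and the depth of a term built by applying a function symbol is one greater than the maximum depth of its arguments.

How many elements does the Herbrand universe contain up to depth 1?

Let N_k count ground terms of depth at most k. Each non-constant term of depth ≤ k is some function symbol applied to depth-≤(k−1) arguments, giving N_k = 5 + N_{k-1}.
N_0 = 5
N_1 = 5 + 5 = 10
Explicitly: m, p, r, q, n, f2(m), f2(p), f2(r), f2(q), f2(n).

10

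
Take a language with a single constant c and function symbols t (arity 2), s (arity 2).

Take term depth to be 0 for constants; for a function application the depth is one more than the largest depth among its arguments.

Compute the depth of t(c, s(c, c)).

depth(s(c, c)) = 1 + max(0, 0) = 1
depth(t(c, s(c, c))) = 1 + max(0, 1) = 2

2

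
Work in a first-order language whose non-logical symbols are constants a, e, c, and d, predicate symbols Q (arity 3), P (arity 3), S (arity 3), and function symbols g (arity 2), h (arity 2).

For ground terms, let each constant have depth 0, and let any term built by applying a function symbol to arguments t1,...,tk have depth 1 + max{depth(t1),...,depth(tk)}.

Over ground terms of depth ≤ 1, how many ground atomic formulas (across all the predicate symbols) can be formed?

139968

First count ground terms of depth ≤ 1.
Let N_k = |{terms of depth ≤ k}|. Then N_0 = 4 and N_k = 4 + N_{k-1}^2 + N_{k-1}^2 for k ≥ 1 (one summand per function symbol, arity giving the exponent).
N_0 = 4
N_1 = 4 + 4^2 + 4^2 = 36
So |H| = 36.
Ground atoms are formed by filling each argument slot of a predicate with a term from H, so an r-ary predicate gives |H|^r atoms:
  Q: 36^3 = 46656;  P: 36^3 = 46656;  S: 36^3 = 46656
Total ground atoms: 46656 + 46656 + 46656 = 139968.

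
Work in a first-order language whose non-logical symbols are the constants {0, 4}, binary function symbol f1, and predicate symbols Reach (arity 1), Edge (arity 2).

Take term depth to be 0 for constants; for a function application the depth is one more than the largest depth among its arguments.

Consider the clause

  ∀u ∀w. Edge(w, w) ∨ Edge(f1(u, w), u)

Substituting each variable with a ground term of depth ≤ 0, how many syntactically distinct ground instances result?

Ground terms of depth ≤ 0:
  Let N_k = |{terms of depth ≤ k}|. Then N_0 = 2 and N_k = 2 + N_{k-1}^2 for k ≥ 1 (one summand per function symbol, arity giving the exponent).
  N_0 = 2
So there are 2 ground terms available for substitution.
Each of u, w ranges independently over the available ground terms, and distinct assignments produce distinct instances.
Number of ground instances = 2^2 = 4.

4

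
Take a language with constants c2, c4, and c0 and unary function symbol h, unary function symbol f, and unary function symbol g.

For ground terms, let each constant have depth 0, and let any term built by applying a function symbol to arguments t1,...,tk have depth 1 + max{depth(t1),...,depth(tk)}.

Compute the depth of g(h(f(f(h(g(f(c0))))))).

7

depth(f(c0)) = 1 + depth(c0) = 1 + 0 = 1
depth(g(f(c0))) = 1 + depth(f(c0)) = 1 + 1 = 2
depth(h(g(f(c0)))) = 1 + depth(g(f(c0))) = 1 + 2 = 3
depth(f(h(g(f(c0))))) = 1 + depth(h(g(f(c0)))) = 1 + 3 = 4
depth(f(f(h(g(f(c0)))))) = 1 + depth(f(h(g(f(c0))))) = 1 + 4 = 5
depth(h(f(f(h(g(f(c0))))))) = 1 + depth(f(f(h(g(f(c0)))))) = 1 + 5 = 6
depth(g(h(f(f(h(g(f(c0)))))))) = 1 + depth(h(f(f(h(g(f(c0))))))) = 1 + 6 = 7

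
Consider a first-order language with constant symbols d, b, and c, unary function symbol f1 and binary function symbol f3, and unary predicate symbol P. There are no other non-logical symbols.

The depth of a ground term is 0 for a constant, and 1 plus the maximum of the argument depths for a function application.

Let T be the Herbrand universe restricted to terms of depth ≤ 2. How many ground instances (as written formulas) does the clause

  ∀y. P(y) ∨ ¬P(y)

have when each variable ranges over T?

Ground terms of depth ≤ 2:
  Write N_k for the number of ground terms of depth ≤ k. A term of depth ≤ k is either a constant or a function symbol applied to arguments of depth ≤ k−1, so N_k = 3 + N_{k-1} + N_{k-1}^2.
  N_0 = 3
  N_1 = 3 + 3 + 3^2 = 15
  N_2 = 3 + 15 + 15^2 = 243
So there are 243 ground terms available for substitution.
The variable y ranges independently over the available ground terms, and distinct assignments produce distinct instances.
Number of ground instances = 243.

243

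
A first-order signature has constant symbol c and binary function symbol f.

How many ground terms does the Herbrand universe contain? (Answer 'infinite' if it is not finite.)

infinite

The signature has at least one function symbol (f, arity 2) and at least one constant (c).
Iterating f gives infinitely many distinct ground terms: c, f(c, c), f(f(c, c), f(c, c)), ...
So the Herbrand universe is infinite.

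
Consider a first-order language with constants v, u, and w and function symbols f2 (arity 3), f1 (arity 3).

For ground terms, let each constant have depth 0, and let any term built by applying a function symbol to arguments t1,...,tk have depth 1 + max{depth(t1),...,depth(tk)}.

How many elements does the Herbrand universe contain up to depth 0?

If N_k denotes the number of depth-≤k ground terms, the 3 constants give N_0 = 3, and each function symbol of arity r contributes N_{k-1}^r new terms at level k: N_k = 3 + N_{k-1}^3 + N_{k-1}^3.
N_0 = 3
Explicitly: v, u, w.

3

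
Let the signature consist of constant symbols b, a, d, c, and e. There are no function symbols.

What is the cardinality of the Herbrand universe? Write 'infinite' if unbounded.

5

There are no function symbols, so every ground term is one of the 5 constants.
The Herbrand universe is {b, a, d, c, e}, which is finite with 5 elements.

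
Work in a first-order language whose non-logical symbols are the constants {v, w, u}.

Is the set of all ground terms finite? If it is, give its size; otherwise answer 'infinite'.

3

There are no function symbols, so every ground term is one of the 3 constants.
The Herbrand universe is {v, w, u}, which is finite with 3 elements.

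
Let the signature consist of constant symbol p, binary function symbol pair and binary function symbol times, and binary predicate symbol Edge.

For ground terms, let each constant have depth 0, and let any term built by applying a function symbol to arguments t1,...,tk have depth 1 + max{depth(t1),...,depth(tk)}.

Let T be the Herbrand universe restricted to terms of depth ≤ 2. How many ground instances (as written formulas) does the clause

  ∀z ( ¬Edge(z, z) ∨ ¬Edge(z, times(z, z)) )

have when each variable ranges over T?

19

Ground terms of depth ≤ 2:
  If N_k denotes the number of depth-≤k ground terms, the 1 constant gives N_0 = 1, and each function symbol of arity r contributes N_{k-1}^r new terms at level k: N_k = 1 + N_{k-1}^2 + N_{k-1}^2.
  N_0 = 1
  N_1 = 1 + 1^2 + 1^2 = 3
  N_2 = 1 + 3^2 + 3^2 = 19
So there are 19 ground terms available for substitution.
The body mentions the single quantified variable z; since ground terms form a free algebra, no two substitutions collapse to the same formula.
Number of ground instances = 19.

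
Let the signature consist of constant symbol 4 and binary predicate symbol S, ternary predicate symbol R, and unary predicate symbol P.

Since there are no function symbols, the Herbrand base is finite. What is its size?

With no function symbols, the Herbrand universe is just the 1 constant.
Ground atoms per predicate: S: 1^2 = 1, R: 1^3 = 1, P: 1.
Herbrand base size = 1 + 1 + 1 = 3.

3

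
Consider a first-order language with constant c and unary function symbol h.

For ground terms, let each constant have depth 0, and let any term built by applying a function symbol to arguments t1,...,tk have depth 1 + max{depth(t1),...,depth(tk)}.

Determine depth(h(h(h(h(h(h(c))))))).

depth(h(c)) = 1 + depth(c) = 1 + 0 = 1
depth(h(h(c))) = 1 + depth(h(c)) = 1 + 1 = 2
depth(h(h(h(c)))) = 1 + depth(h(h(c))) = 1 + 2 = 3
depth(h(h(h(h(c))))) = 1 + depth(h(h(h(c)))) = 1 + 3 = 4
depth(h(h(h(h(h(c)))))) = 1 + depth(h(h(h(h(c))))) = 1 + 4 = 5
depth(h(h(h(h(h(h(c))))))) = 1 + depth(h(h(h(h(h(c)))))) = 1 + 5 = 6

6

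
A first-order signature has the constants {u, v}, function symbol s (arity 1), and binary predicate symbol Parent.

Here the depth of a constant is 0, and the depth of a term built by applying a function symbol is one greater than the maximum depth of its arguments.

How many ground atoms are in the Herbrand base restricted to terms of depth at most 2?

36

First count ground terms of depth ≤ 2.
If N_k denotes the number of depth-≤k ground terms, the 2 constants give N_0 = 2, and each function symbol of arity r contributes N_{k-1}^r new terms at level k: N_k = 2 + N_{k-1}.
N_0 = 2
N_1 = 2 + 2 = 4
N_2 = 2 + 4 = 6
Explicitly: u, v, s(u), s(v), s(s(u)), s(s(v)).
So |H| = 6.
Each predicate of arity r yields |H|^r ground atoms (one per choice of an r-tuple from H):
  Parent: 6^2 = 36
Total ground atoms: 36.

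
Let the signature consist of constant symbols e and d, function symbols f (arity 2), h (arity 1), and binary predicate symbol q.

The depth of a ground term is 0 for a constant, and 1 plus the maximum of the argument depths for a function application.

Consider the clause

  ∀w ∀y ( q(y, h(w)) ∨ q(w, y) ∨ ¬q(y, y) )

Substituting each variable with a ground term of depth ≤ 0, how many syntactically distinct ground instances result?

4

Ground terms of depth ≤ 0:
  Count level by level. With function symbols f/2, h/1, the terms of depth ≤ k are the 2 constants together with each function applied to depth-≤(k−1) tuples, so N_k = 2 + N_{k-1}^2 + N_{k-1}.
  N_0 = 2
So there are 2 ground terms available for substitution.
There are 2 variables to instantiate (w, y), each occurring in at least one literal, so different choices give different ground instances.
Number of ground instances = 2^2 = 4.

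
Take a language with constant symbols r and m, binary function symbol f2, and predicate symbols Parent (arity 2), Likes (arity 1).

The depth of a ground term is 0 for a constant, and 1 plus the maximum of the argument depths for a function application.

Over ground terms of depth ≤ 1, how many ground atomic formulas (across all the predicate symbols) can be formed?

First count ground terms of depth ≤ 1.
Let N_k count ground terms of depth at most k. Each non-constant term of depth ≤ k is some function symbol applied to depth-≤(k−1) arguments, giving N_k = 2 + N_{k-1}^2.
N_0 = 2
N_1 = 2 + 2^2 = 6
So |H| = 6.
For each predicate symbol, the number of ground atoms is |H| raised to its arity; summing:
  Parent: 6^2 = 36;  Likes: 6
Total ground atoms: 36 + 6 = 42.

42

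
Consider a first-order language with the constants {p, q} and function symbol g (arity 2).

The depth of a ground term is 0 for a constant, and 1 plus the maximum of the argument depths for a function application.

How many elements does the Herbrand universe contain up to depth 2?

Let N_k = |{terms of depth ≤ k}|. Then N_0 = 2 and N_k = 2 + N_{k-1}^2 for k ≥ 1 (one summand per function symbol, arity giving the exponent).
N_0 = 2
N_1 = 2 + 2^2 = 6
N_2 = 2 + 6^2 = 38

38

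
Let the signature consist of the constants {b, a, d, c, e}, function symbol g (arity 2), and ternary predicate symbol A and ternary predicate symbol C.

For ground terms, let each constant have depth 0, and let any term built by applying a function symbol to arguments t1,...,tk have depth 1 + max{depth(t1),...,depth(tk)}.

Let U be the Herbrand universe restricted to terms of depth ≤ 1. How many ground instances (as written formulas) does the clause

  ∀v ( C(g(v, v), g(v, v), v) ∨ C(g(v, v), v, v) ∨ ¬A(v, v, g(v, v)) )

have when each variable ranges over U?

Ground terms of depth ≤ 1:
  Let N_k count ground terms of depth at most k. Each non-constant term of depth ≤ k is some function symbol applied to depth-≤(k−1) arguments, giving N_k = 5 + N_{k-1}^2.
  N_0 = 5
  N_1 = 5 + 5^2 = 30
So there are 30 ground terms available for substitution.
There is 1 variable to instantiate (v),  occurring in at least one literal, so different choices give different ground instances.
Number of ground instances = 30.

30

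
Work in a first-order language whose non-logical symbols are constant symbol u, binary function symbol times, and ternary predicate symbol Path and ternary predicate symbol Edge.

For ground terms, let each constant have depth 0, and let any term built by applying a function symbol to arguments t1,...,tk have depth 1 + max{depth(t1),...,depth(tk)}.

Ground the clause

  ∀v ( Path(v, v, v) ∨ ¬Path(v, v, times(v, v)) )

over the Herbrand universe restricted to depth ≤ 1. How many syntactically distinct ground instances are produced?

2

Ground terms of depth ≤ 1:
  Write N_k for the number of ground terms of depth ≤ k. A term of depth ≤ k is either a constant or a function symbol applied to arguments of depth ≤ k−1, so N_k = 1 + N_{k-1}^2.
  N_0 = 1
  N_1 = 1 + 1^2 = 2
So there are 2 ground terms available for substitution.
There is 1 variable to instantiate (v),  occurring in at least one literal, so different choices give different ground instances.
Number of ground instances = 2.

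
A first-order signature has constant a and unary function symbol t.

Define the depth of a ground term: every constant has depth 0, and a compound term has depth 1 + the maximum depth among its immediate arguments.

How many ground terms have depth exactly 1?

1

If N_k denotes the number of depth-≤k ground terms, the 1 constant gives N_0 = 1, and each function symbol of arity r contributes N_{k-1}^r new terms at level k: N_k = 1 + N_{k-1}.
N_0 = 1
N_1 = 1 + 1 = 2
Terms of depth exactly 1: N_1 − N_0 = 2 − 1 = 1.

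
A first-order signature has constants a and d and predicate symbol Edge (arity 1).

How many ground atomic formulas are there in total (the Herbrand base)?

With no function symbols, the Herbrand universe is just the 2 constants.
Ground atoms per predicate: Edge: 2.
Herbrand base size = 2 = 2.

2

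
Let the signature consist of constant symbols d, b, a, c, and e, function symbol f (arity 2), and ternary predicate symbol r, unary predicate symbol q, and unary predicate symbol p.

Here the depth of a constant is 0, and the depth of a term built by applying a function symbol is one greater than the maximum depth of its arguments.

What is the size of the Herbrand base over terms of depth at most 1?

27060

First count ground terms of depth ≤ 1.
Write N_k for the number of ground terms of depth ≤ k. A term of depth ≤ k is either a constant or a function symbol applied to arguments of depth ≤ k−1, so N_k = 5 + N_{k-1}^2.
N_0 = 5
N_1 = 5 + 5^2 = 30
So |H| = 30.
Ground atoms are formed by filling each argument slot of a predicate with a term from H, so an r-ary predicate gives |H|^r atoms:
  r: 30^3 = 27000;  q: 30;  p: 30
Total ground atoms: 27000 + 30 + 30 = 27060.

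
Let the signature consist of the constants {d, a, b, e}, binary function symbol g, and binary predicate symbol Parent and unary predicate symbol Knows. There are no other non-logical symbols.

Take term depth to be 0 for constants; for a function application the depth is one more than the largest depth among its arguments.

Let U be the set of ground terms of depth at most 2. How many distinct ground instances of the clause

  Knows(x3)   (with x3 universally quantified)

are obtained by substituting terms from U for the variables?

Ground terms of depth ≤ 2:
  Count level by level. With function symbols g/2, the terms of depth ≤ k are the 4 constants together with each function applied to depth-≤(k−1) tuples, so N_k = 4 + N_{k-1}^2.
  N_0 = 4
  N_1 = 4 + 4^2 = 20
  N_2 = 4 + 20^2 = 404
So there are 404 ground terms available for substitution.
The variable x3 ranges independently over the available ground terms, and distinct assignments produce distinct instances.
Number of ground instances = 404.

404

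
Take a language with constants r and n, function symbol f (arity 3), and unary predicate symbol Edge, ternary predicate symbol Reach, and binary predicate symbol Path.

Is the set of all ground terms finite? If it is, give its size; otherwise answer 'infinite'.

The signature has at least one function symbol (f, arity 3) and at least one constant (r).
Iterating f gives infinitely many distinct ground terms: r, f(r, r, r), f(f(r, r, r), f(r, r, r), f(r, r, r)), ...
So the Herbrand universe is infinite.

infinite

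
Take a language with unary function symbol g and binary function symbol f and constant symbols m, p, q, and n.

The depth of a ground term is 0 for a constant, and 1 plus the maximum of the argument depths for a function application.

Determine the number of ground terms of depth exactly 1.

Let N_k = |{terms of depth ≤ k}|. Then N_0 = 4 and N_k = 4 + N_{k-1} + N_{k-1}^2 for k ≥ 1 (one summand per function symbol, arity giving the exponent).
N_0 = 4
N_1 = 4 + 4 + 4^2 = 24
Terms of depth exactly 1: N_1 − N_0 = 24 − 4 = 20.

20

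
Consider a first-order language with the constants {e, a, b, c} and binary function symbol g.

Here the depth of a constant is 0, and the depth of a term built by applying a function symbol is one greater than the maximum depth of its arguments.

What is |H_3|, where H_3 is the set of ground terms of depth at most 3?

163220

Count level by level. With function symbols g/2, the terms of depth ≤ k are the 4 constants together with each function applied to depth-≤(k−1) tuples, so N_k = 4 + N_{k-1}^2.
N_0 = 4
N_1 = 4 + 4^2 = 20
N_2 = 4 + 20^2 = 404
N_3 = 4 + 404^2 = 163220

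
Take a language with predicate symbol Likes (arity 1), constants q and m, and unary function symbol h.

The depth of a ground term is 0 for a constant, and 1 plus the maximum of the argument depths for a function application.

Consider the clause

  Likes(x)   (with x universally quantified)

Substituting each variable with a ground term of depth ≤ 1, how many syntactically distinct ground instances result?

Ground terms of depth ≤ 1:
  Write N_k for the number of ground terms of depth ≤ k. A term of depth ≤ k is either a constant or a function symbol applied to arguments of depth ≤ k−1, so N_k = 2 + N_{k-1}.
  N_0 = 2
  N_1 = 2 + 2 = 4
  Explicitly: q, m, h(q), h(m).
So there are 4 ground terms available for substitution.
The body mentions the single quantified variable x; since ground terms form a free algebra, no two substitutions collapse to the same formula.
Number of ground instances = 4.

4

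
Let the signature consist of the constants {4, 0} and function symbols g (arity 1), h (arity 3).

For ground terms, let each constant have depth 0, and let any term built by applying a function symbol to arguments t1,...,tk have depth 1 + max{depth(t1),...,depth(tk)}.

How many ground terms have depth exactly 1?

Let N_k = |{terms of depth ≤ k}|. Then N_0 = 2 and N_k = 2 + N_{k-1} + N_{k-1}^3 for k ≥ 1 (one summand per function symbol, arity giving the exponent).
N_0 = 2
N_1 = 2 + 2 + 2^3 = 12
Terms of depth exactly 1: N_1 − N_0 = 12 − 2 = 10.

10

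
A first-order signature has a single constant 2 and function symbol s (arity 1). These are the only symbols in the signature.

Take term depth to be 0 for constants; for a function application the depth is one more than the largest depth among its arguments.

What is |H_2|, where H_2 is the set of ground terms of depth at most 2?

Count level by level. With function symbols s/1, the terms of depth ≤ k are the 1 constant together with each function applied to depth-≤(k−1) tuples, so N_k = 1 + N_{k-1}.
N_0 = 1
N_1 = 1 + 1 = 2
N_2 = 1 + 2 = 3
Explicitly: 2, s(2), s(s(2)).

3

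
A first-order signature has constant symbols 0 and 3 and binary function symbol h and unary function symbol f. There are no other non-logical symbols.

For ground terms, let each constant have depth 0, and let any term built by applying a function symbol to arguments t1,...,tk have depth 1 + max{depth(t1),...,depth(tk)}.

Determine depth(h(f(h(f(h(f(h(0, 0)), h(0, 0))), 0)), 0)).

7

depth(h(0, 0)) = 1 + max(0, 0) = 1
depth(f(h(0, 0))) = 1 + depth(h(0, 0)) = 1 + 1 = 2
depth(h(f(h(0, 0)), h(0, 0))) = 1 + max(2, 1) = 3
depth(f(h(f(h(0, 0)), h(0, 0)))) = 1 + depth(h(f(h(0, 0)), h(0, 0))) = 1 + 3 = 4
depth(h(f(h(f(h(0, 0)), h(0, 0))), 0)) = 1 + max(4, 0) = 5
depth(f(h(f(h(f(h(0, 0)), h(0, 0))), 0))) = 1 + depth(h(f(h(f(h(0, 0)), h(0, 0))), 0)) = 1 + 5 = 6
depth(h(f(h(f(h(f(h(0, 0)), h(0, 0))), 0)), 0)) = 1 + max(6, 0) = 7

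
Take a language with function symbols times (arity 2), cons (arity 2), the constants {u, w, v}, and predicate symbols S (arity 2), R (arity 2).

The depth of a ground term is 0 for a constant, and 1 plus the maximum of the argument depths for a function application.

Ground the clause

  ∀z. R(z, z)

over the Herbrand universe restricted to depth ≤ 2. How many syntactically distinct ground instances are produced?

Ground terms of depth ≤ 2:
  Let N_k = |{terms of depth ≤ k}|. Then N_0 = 3 and N_k = 3 + N_{k-1}^2 + N_{k-1}^2 for k ≥ 1 (one summand per function symbol, arity giving the exponent).
  N_0 = 3
  N_1 = 3 + 3^2 + 3^2 = 21
  N_2 = 3 + 21^2 + 21^2 = 885
So there are 885 ground terms available for substitution.
There is 1 variable to instantiate (z),  occurring in at least one literal, so different choices give different ground instances.
Number of ground instances = 885.

885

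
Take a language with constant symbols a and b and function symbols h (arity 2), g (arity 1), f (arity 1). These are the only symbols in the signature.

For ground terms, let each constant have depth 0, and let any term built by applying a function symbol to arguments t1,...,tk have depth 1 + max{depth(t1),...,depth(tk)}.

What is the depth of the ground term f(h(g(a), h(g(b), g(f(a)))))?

5

depth(g(a)) = 1 + depth(a) = 1 + 0 = 1
depth(g(b)) = 1 + depth(b) = 1 + 0 = 1
depth(f(a)) = 1 + depth(a) = 1 + 0 = 1
depth(g(f(a))) = 1 + depth(f(a)) = 1 + 1 = 2
depth(h(g(b), g(f(a)))) = 1 + max(1, 2) = 3
depth(h(g(a), h(g(b), g(f(a))))) = 1 + max(1, 3) = 4
depth(f(h(g(a), h(g(b), g(f(a)))))) = 1 + depth(h(g(a), h(g(b), g(f(a))))) = 1 + 4 = 5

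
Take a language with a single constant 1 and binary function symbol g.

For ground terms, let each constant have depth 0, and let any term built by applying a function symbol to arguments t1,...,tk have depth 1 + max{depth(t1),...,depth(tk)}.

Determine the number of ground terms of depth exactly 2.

Count level by level. With function symbols g/2, the terms of depth ≤ k are the 1 constant together with each function applied to depth-≤(k−1) tuples, so N_k = 1 + N_{k-1}^2.
N_0 = 1
N_1 = 1 + 1^2 = 2
N_2 = 1 + 2^2 = 5
Terms of depth exactly 2: N_2 − N_1 = 5 − 2 = 3.

3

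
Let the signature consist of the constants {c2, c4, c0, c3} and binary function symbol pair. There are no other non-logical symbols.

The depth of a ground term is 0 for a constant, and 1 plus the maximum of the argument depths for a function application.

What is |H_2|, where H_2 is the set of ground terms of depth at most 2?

404

Let N_k = |{terms of depth ≤ k}|. Then N_0 = 4 and N_k = 4 + N_{k-1}^2 for k ≥ 1 (one summand per function symbol, arity giving the exponent).
N_0 = 4
N_1 = 4 + 4^2 = 20
N_2 = 4 + 20^2 = 404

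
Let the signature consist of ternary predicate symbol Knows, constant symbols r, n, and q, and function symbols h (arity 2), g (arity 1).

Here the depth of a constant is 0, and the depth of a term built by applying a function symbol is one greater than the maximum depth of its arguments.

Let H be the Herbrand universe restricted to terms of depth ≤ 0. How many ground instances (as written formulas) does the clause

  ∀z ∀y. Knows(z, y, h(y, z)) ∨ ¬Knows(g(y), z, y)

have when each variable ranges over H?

9

Ground terms of depth ≤ 0:
  Let N_k = |{terms of depth ≤ k}|. Then N_0 = 3 and N_k = 3 + N_{k-1}^2 + N_{k-1} for k ≥ 1 (one summand per function symbol, arity giving the exponent).
  N_0 = 3
So there are 3 ground terms available for substitution.
The clause has 2 distinct variables (z, y), each appearing in the body. In the free term algebra distinct substitutions yield syntactically distinct ground instances.
Number of ground instances = 3^2 = 9.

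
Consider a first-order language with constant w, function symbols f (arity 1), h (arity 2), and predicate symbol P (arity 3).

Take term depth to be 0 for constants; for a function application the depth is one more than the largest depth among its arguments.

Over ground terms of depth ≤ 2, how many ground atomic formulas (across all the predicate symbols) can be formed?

2197

First count ground terms of depth ≤ 2.
Count level by level. With function symbols f/1, h/2, the terms of depth ≤ k are the 1 constant together with each function applied to depth-≤(k−1) tuples, so N_k = 1 + N_{k-1} + N_{k-1}^2.
N_0 = 1
N_1 = 1 + 1 + 1^2 = 3
N_2 = 1 + 3 + 3^2 = 13
So |H| = 13.
Each predicate of arity r yields |H|^r ground atoms (one per choice of an r-tuple from H):
  P: 13^3 = 2197
Total ground atoms: 2197.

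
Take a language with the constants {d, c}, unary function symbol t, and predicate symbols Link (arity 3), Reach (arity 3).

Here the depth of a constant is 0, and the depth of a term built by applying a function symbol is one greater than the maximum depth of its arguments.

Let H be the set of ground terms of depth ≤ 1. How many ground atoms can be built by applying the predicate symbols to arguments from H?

128

First count ground terms of depth ≤ 1.
Let N_k count ground terms of depth at most k. Each non-constant term of depth ≤ k is some function symbol applied to depth-≤(k−1) arguments, giving N_k = 2 + N_{k-1}.
N_0 = 2
N_1 = 2 + 2 = 4
Explicitly: d, c, t(d), t(c).
So |H| = 4.
For each predicate symbol, the number of ground atoms is |H| raised to its arity; summing:
  Link: 4^3 = 64;  Reach: 4^3 = 64
Total ground atoms: 64 + 64 = 128.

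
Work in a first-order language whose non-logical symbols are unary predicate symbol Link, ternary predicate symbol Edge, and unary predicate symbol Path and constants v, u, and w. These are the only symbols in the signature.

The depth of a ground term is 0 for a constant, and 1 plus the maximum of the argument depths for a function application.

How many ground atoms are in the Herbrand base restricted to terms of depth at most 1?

33

First count ground terms of depth ≤ 1.
With no function symbols every ground term is a constant, so there are exactly 3 ground terms at every depth bound.
N_0 = 3
N_1 = 3
Explicitly: v, u, w.
So |H| = 3.
Each predicate of arity r yields |H|^r ground atoms (one per choice of an r-tuple from H):
  Link: 3;  Edge: 3^3 = 27;  Path: 3
Total ground atoms: 3 + 27 + 3 = 33.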